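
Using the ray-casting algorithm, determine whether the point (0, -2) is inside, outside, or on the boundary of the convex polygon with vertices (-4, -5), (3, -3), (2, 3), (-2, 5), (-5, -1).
The point (0, -2) lies strictly inside the polygon

Cast a horizontal ray to the right from the query point and count how many polygon edges it crosses (each edge strictly once or zero times, handled with the usual half-open convention). 
Parity of crossings → odd ⇒ inside.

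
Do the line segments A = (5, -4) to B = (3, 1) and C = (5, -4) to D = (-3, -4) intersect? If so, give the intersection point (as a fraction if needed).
Yes; intersection at (5, -4) (t = 0 on AB, s = 0 on CD)

Parametrize AB as A + t(B − A) = (5 + -2 t, -4 + 5 t) and CD as C + s(D − C) = (5 + -8 s, -4 + 0 s). Solve the linear system for (t, s). Determinant = -40 ≠ 0, so a unique intersection of the containing lines exists. Solution: t = 0, s = 0 — both in [0, 1], so the segments cross. Intersection point: (5, -4).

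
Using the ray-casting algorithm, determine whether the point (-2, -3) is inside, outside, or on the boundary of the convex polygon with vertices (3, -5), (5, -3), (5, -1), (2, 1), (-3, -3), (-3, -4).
The point (-2, -3) lies strictly inside the polygon

Cast a horizontal ray to the right from the query point and count how many polygon edges it crosses (each edge strictly once or zero times, handled with the usual half-open convention). 
Parity of crossings → odd ⇒ inside.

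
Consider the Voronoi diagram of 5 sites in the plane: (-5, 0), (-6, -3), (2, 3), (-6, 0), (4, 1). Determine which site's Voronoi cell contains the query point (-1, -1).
Nearest site = (-5, 0)

The Voronoi cell of site s contains exactly those query points closer to s than to any other site. Compute squared distances from q = (-1, -1) to each site:
  (-5 − -1)² + (0 − -1)² = 17
  (2 − -1)² + (3 − -1)² = 25
  (-6 − -1)² + (0 − -1)² = 26
  (-6 − -1)² + (-3 − -1)² = 29
  (4 − -1)² + (1 − -1)² = 29
Minimum is attained by (-5, 0), so q lies in its Voronoi cell.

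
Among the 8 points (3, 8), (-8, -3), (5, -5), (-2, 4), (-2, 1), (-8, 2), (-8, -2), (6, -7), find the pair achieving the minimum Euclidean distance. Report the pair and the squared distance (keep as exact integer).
Pair = ((-8, -3), (-8, -2)); squared distance = 1

Compute all C(8, 2) = 28 pairwise squared distances (x_i − x_j)² + (y_i − y_j)². The minimum is 1, attained by the pair ((-8, -3), (-8, -2)).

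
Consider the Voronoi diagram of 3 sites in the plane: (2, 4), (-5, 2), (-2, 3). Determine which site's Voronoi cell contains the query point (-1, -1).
Nearest site = (-2, 3)

The Voronoi cell of site s contains exactly those query points closer to s than to any other site. Compute squared distances from q = (-1, -1) to each site:
  (-2 − -1)² + (3 − -1)² = 17
  (-5 − -1)² + (2 − -1)² = 25
  (2 − -1)² + (4 − -1)² = 34
Minimum is attained by (-2, 3), so q lies in its Voronoi cell.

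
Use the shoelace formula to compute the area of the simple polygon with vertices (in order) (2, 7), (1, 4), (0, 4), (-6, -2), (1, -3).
Area = 31

Shoelace formula: Area = (1/2) |Σ_i (x_i · y_{i+1} − x_{i+1} · y_i)| (indices mod n). Compute each cross term:
  (2)(4) − (1)(7) = 1
  (1)(4) − (0)(4) = 4
  (0)(-2) − (-6)(4) = 24
  (-6)(-3) − (1)(-2) = 20
  (1)(7) − (2)(-3) = 13
Sum = 62, so (signed) Area = 62/2 = 31, |Area| = 31.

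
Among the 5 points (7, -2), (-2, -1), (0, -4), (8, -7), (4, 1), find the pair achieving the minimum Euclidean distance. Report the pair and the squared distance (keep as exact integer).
Pair = ((-2, -1), (0, -4)); squared distance = 13

Compute all C(5, 2) = 10 pairwise squared distances (x_i − x_j)² + (y_i − y_j)². The minimum is 13, attained by the pair ((-2, -1), (0, -4)).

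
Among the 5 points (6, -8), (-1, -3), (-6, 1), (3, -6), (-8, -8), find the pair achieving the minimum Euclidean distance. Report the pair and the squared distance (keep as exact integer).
Pair = ((6, -8), (3, -6)); squared distance = 13

Compute all C(5, 2) = 10 pairwise squared distances (x_i − x_j)² + (y_i − y_j)². The minimum is 13, attained by the pair ((6, -8), (3, -6)).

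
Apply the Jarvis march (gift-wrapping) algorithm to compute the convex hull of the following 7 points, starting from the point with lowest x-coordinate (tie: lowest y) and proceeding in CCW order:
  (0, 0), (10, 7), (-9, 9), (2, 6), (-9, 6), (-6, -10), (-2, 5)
Hull (CCW) = [(-9, 6), (-6, -10), (10, 7), (-9, 9)]

Jarvis march: at each step, from the current hull vertex p, select the next vertex q as the point such that every other point lies strictly to the left of (or on) the directed line p → q. (Equivalently: for every other point r, the cross product (q − p) × (r − p) ≥ 0.)
Starting point (lowest x, tie lowest y): (-9, 6). Wrap until returning to start. Resulting hull: (-9, 6), (-6, -10), (10, 7), (-9, 9).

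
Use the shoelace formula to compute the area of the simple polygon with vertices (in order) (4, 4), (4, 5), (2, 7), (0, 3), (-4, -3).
Area = 18

Shoelace formula: Area = (1/2) |Σ_i (x_i · y_{i+1} − x_{i+1} · y_i)| (indices mod n). Compute each cross term:
  (4)(5) − (4)(4) = 4
  (4)(7) − (2)(5) = 18
  (2)(3) − (0)(7) = 6
  (0)(-3) − (-4)(3) = 12
  (-4)(4) − (4)(-3) = -4
Sum = 36, so (signed) Area = 36/2 = 18, |Area| = 18.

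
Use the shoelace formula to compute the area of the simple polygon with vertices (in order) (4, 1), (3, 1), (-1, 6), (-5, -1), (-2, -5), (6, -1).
Area = 58

Shoelace formula: Area = (1/2) |Σ_i (x_i · y_{i+1} − x_{i+1} · y_i)| (indices mod n). Compute each cross term:
  (4)(1) − (3)(1) = 1
  (3)(6) − (-1)(1) = 19
  (-1)(-1) − (-5)(6) = 31
  (-5)(-5) − (-2)(-1) = 23
  (-2)(-1) − (6)(-5) = 32
  (6)(1) − (4)(-1) = 10
Sum = 116, so (signed) Area = 116/2 = 58, |Area| = 58.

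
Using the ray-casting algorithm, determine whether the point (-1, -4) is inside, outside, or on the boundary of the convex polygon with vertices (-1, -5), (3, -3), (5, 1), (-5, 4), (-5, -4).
The point (-1, -4) lies strictly inside the polygon

Cast a horizontal ray to the right from the query point and count how many polygon edges it crosses (each edge strictly once or zero times, handled with the usual half-open convention). 
Parity of crossings → odd ⇒ inside.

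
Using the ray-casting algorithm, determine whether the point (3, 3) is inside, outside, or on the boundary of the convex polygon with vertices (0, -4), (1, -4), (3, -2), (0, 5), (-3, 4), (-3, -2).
The point (3, 3) lies strictly outside the polygon

Cast a horizontal ray to the right from the query point and count how many polygon edges it crosses (each edge strictly once or zero times, handled with the usual half-open convention). 
Parity of crossings → even ⇒ outside.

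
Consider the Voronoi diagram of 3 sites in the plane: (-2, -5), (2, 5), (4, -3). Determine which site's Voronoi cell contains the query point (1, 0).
Nearest site = (4, -3)

The Voronoi cell of site s contains exactly those query points closer to s than to any other site. Compute squared distances from q = (1, 0) to each site:
  (4 − 1)² + (-3 − 0)² = 18
  (2 − 1)² + (5 − 0)² = 26
  (-2 − 1)² + (-5 − 0)² = 34
Minimum is attained by (4, -3), so q lies in its Voronoi cell.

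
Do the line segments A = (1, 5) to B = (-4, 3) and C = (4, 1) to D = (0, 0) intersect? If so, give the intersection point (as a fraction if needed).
No (intersection of containing lines falls outside at least one segment)

Parametrize and solve: t = 19/3, s = 26/3. At least one of these is outside [0, 1], so the segments do not intersect.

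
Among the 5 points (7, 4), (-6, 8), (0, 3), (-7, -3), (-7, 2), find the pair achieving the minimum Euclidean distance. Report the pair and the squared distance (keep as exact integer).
Pair = ((-7, -3), (-7, 2)); squared distance = 25

Compute all C(5, 2) = 10 pairwise squared distances (x_i − x_j)² + (y_i − y_j)². The minimum is 25, attained by the pair ((-7, -3), (-7, 2)).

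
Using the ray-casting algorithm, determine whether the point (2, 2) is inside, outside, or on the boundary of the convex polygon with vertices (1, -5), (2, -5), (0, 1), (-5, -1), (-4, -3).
The point (2, 2) lies strictly outside the polygon

Cast a horizontal ray to the right from the query point and count how many polygon edges it crosses (each edge strictly once or zero times, handled with the usual half-open convention). 
Parity of crossings → even ⇒ outside.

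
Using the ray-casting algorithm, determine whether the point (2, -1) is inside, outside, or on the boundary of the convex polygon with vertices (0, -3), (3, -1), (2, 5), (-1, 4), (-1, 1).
The point (2, -1) lies strictly inside the polygon

Cast a horizontal ray to the right from the query point and count how many polygon edges it crosses (each edge strictly once or zero times, handled with the usual half-open convention). 
Parity of crossings → odd ⇒ inside.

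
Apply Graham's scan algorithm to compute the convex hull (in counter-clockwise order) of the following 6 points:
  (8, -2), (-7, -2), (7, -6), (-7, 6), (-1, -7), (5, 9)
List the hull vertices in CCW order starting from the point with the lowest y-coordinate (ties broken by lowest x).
Hull (CCW) = [(-1, -7), (7, -6), (8, -2), (5, 9), (-7, 6), (-7, -2)]

Graham scan procedure:
  1. Find the pivot p₀ = point with lowest y (tie → lowest x): (-1, -7).
  2. Sort the remaining points by polar angle around p₀.
  3. Walk through sorted points, maintaining a stack; pop the top while the last three entries make a non-left turn (cross product ≤ 0).
  4. Final stack is the convex hull in CCW order: (-1, -7), (7, -6), (8, -2), (5, 9), (-7, 6), (-7, -2).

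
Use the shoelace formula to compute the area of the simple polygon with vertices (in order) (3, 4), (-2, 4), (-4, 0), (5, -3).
Area = 77/2

Shoelace formula: Area = (1/2) |Σ_i (x_i · y_{i+1} − x_{i+1} · y_i)| (indices mod n). Compute each cross term:
  (3)(4) − (-2)(4) = 20
  (-2)(0) − (-4)(4) = 16
  (-4)(-3) − (5)(0) = 12
  (5)(4) − (3)(-3) = 29
Sum = 77, so (signed) Area = 77/2 = 77/2, |Area| = 77/2.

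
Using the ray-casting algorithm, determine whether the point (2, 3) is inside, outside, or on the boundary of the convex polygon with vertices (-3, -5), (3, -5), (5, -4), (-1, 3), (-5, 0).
The point (2, 3) lies strictly outside the polygon

Cast a horizontal ray to the right from the query point and count how many polygon edges it crosses (each edge strictly once or zero times, handled with the usual half-open convention). 
Parity of crossings → even ⇒ outside.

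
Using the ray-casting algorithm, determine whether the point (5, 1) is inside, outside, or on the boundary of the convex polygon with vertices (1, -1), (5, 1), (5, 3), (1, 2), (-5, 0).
The point (5, 1) lies on the polygon boundary

Boundary check: the query satisfies the collinearity and bounding-box conditions for some polygon edge, so it lies exactly on the boundary.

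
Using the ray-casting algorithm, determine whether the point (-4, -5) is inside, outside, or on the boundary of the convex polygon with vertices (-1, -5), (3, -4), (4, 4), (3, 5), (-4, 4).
The point (-4, -5) lies strictly outside the polygon

Cast a horizontal ray to the right from the query point and count how many polygon edges it crosses (each edge strictly once or zero times, handled with the usual half-open convention). 
Parity of crossings → even ⇒ outside.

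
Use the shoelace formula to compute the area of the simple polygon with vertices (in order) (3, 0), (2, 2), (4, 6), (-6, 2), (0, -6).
Area = 54

Shoelace formula: Area = (1/2) |Σ_i (x_i · y_{i+1} − x_{i+1} · y_i)| (indices mod n). Compute each cross term:
  (3)(2) − (2)(0) = 6
  (2)(6) − (4)(2) = 4
  (4)(2) − (-6)(6) = 44
  (-6)(-6) − (0)(2) = 36
  (0)(0) − (3)(-6) = 18
Sum = 108, so (signed) Area = 108/2 = 54, |Area| = 54.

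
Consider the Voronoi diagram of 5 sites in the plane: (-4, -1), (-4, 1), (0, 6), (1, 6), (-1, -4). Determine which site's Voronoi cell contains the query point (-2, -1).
Nearest site = (-4, -1)

The Voronoi cell of site s contains exactly those query points closer to s than to any other site. Compute squared distances from q = (-2, -1) to each site:
  (-4 − -2)² + (-1 − -1)² = 4
  (-4 − -2)² + (1 − -1)² = 8
  (-1 − -2)² + (-4 − -1)² = 10
  (0 − -2)² + (6 − -1)² = 53
  (1 − -2)² + (6 − -1)² = 58
Minimum is attained by (-4, -1), so q lies in its Voronoi cell.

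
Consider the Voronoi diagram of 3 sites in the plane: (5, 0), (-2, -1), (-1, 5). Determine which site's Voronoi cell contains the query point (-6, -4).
Nearest site = (-2, -1)

The Voronoi cell of site s contains exactly those query points closer to s than to any other site. Compute squared distances from q = (-6, -4) to each site:
  (-2 − -6)² + (-1 − -4)² = 25
  (-1 − -6)² + (5 − -4)² = 106
  (5 − -6)² + (0 − -4)² = 137
Minimum is attained by (-2, -1), so q lies in its Voronoi cell.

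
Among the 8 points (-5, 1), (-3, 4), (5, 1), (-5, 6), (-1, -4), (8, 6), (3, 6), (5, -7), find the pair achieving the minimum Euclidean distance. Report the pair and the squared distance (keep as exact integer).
Pair = ((-3, 4), (-5, 6)); squared distance = 8

Compute all C(8, 2) = 28 pairwise squared distances (x_i − x_j)² + (y_i − y_j)². The minimum is 8, attained by the pair ((-3, 4), (-5, 6)).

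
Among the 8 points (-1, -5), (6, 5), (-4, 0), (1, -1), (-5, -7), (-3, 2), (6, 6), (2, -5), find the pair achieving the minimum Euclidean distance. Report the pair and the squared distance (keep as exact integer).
Pair = ((6, 5), (6, 6)); squared distance = 1

Compute all C(8, 2) = 28 pairwise squared distances (x_i − x_j)² + (y_i − y_j)². The minimum is 1, attained by the pair ((6, 5), (6, 6)).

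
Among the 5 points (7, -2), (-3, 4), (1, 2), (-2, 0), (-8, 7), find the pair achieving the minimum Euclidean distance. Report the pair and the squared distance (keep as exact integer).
Pair = ((1, 2), (-2, 0)); squared distance = 13

Compute all C(5, 2) = 10 pairwise squared distances (x_i − x_j)² + (y_i − y_j)². The minimum is 13, attained by the pair ((1, 2), (-2, 0)).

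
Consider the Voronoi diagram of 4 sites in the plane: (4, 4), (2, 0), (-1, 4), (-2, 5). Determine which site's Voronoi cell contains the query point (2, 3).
Nearest site = (4, 4)

The Voronoi cell of site s contains exactly those query points closer to s than to any other site. Compute squared distances from q = (2, 3) to each site:
  (4 − 2)² + (4 − 3)² = 5
  (2 − 2)² + (0 − 3)² = 9
  (-1 − 2)² + (4 − 3)² = 10
  (-2 − 2)² + (5 − 3)² = 20
Minimum is attained by (4, 4), so q lies in its Voronoi cell.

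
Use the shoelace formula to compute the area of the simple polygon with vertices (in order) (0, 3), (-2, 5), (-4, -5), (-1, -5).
Area = 24

Shoelace formula: Area = (1/2) |Σ_i (x_i · y_{i+1} − x_{i+1} · y_i)| (indices mod n). Compute each cross term:
  (0)(5) − (-2)(3) = 6
  (-2)(-5) − (-4)(5) = 30
  (-4)(-5) − (-1)(-5) = 15
  (-1)(3) − (0)(-5) = -3
Sum = 48, so (signed) Area = 48/2 = 24, |Area| = 24.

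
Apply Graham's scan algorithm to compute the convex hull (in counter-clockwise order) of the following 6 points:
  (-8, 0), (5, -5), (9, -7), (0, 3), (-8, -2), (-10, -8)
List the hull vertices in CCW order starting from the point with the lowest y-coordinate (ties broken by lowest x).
Hull (CCW) = [(-10, -8), (9, -7), (0, 3), (-8, 0)]

Graham scan procedure:
  1. Find the pivot p₀ = point with lowest y (tie → lowest x): (-10, -8).
  2. Sort the remaining points by polar angle around p₀.
  3. Walk through sorted points, maintaining a stack; pop the top while the last three entries make a non-left turn (cross product ≤ 0).
  4. Final stack is the convex hull in CCW order: (-10, -8), (9, -7), (0, 3), (-8, 0).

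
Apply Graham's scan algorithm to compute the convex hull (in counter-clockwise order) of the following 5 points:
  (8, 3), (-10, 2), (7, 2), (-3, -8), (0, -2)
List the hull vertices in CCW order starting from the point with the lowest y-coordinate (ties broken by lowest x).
Hull (CCW) = [(-3, -8), (8, 3), (-10, 2)]

Graham scan procedure:
  1. Find the pivot p₀ = point with lowest y (tie → lowest x): (-3, -8).
  2. Sort the remaining points by polar angle around p₀.
  3. Walk through sorted points, maintaining a stack; pop the top while the last three entries make a non-left turn (cross product ≤ 0).
  4. Final stack is the convex hull in CCW order: (-3, -8), (8, 3), (-10, 2).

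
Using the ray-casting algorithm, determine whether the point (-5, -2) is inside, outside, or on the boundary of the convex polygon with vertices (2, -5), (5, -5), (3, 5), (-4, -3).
The point (-5, -2) lies strictly outside the polygon

Cast a horizontal ray to the right from the query point and count how many polygon edges it crosses (each edge strictly once or zero times, handled with the usual half-open convention). 
Parity of crossings → even ⇒ outside.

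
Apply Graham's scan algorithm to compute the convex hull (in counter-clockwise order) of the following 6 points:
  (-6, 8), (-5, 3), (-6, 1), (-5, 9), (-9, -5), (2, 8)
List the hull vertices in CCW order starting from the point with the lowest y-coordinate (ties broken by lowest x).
Hull (CCW) = [(-9, -5), (2, 8), (-5, 9), (-6, 8)]

Graham scan procedure:
  1. Find the pivot p₀ = point with lowest y (tie → lowest x): (-9, -5).
  2. Sort the remaining points by polar angle around p₀.
  3. Walk through sorted points, maintaining a stack; pop the top while the last three entries make a non-left turn (cross product ≤ 0).
  4. Final stack is the convex hull in CCW order: (-9, -5), (2, 8), (-5, 9), (-6, 8).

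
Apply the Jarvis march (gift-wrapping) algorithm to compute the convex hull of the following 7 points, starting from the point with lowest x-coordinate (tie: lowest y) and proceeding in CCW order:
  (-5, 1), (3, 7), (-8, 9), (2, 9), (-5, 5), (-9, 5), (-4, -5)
Hull (CCW) = [(-9, 5), (-4, -5), (3, 7), (2, 9), (-8, 9)]

Jarvis march: at each step, from the current hull vertex p, select the next vertex q as the point such that every other point lies strictly to the left of (or on) the directed line p → q. (Equivalently: for every other point r, the cross product (q − p) × (r − p) ≥ 0.)
Starting point (lowest x, tie lowest y): (-9, 5). Wrap until returning to start. Resulting hull: (-9, 5), (-4, -5), (3, 7), (2, 9), (-8, 9).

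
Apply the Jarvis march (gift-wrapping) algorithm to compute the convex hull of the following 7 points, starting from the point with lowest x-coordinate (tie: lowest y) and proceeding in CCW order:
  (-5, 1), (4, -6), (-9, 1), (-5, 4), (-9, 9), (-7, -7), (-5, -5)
Hull (CCW) = [(-9, 1), (-7, -7), (4, -6), (-9, 9)]

Jarvis march: at each step, from the current hull vertex p, select the next vertex q as the point such that every other point lies strictly to the left of (or on) the directed line p → q. (Equivalently: for every other point r, the cross product (q − p) × (r − p) ≥ 0.)
Starting point (lowest x, tie lowest y): (-9, 1). Wrap until returning to start. Resulting hull: (-9, 1), (-7, -7), (4, -6), (-9, 9).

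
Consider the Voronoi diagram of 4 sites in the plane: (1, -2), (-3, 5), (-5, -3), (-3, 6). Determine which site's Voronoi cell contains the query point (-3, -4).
Nearest site = (-5, -3)

The Voronoi cell of site s contains exactly those query points closer to s than to any other site. Compute squared distances from q = (-3, -4) to each site:
  (-5 − -3)² + (-3 − -4)² = 5
  (1 − -3)² + (-2 − -4)² = 20
  (-3 − -3)² + (5 − -4)² = 81
  (-3 − -3)² + (6 − -4)² = 100
Minimum is attained by (-5, -3), so q lies in its Voronoi cell.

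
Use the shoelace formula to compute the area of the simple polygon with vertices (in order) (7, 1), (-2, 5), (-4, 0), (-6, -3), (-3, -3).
Area = 48

Shoelace formula: Area = (1/2) |Σ_i (x_i · y_{i+1} − x_{i+1} · y_i)| (indices mod n). Compute each cross term:
  (7)(5) − (-2)(1) = 37
  (-2)(0) − (-4)(5) = 20
  (-4)(-3) − (-6)(0) = 12
  (-6)(-3) − (-3)(-3) = 9
  (-3)(1) − (7)(-3) = 18
Sum = 96, so (signed) Area = 96/2 = 48, |Area| = 48.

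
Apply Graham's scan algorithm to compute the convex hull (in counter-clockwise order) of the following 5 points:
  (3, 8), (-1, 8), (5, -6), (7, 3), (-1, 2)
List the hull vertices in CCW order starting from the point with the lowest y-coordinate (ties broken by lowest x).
Hull (CCW) = [(5, -6), (7, 3), (3, 8), (-1, 8), (-1, 2)]

Graham scan procedure:
  1. Find the pivot p₀ = point with lowest y (tie → lowest x): (5, -6).
  2. Sort the remaining points by polar angle around p₀.
  3. Walk through sorted points, maintaining a stack; pop the top while the last three entries make a non-left turn (cross product ≤ 0).
  4. Final stack is the convex hull in CCW order: (5, -6), (7, 3), (3, 8), (-1, 8), (-1, 2).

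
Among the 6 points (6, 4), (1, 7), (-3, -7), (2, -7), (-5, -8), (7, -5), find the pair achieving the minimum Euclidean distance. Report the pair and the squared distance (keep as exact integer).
Pair = ((-3, -7), (-5, -8)); squared distance = 5

Compute all C(6, 2) = 15 pairwise squared distances (x_i − x_j)² + (y_i − y_j)². The minimum is 5, attained by the pair ((-3, -7), (-5, -8)).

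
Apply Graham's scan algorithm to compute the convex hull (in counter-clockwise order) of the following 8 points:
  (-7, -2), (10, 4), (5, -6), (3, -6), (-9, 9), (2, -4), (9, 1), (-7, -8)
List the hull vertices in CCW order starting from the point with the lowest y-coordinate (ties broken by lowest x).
Hull (CCW) = [(-7, -8), (5, -6), (9, 1), (10, 4), (-9, 9)]

Graham scan procedure:
  1. Find the pivot p₀ = point with lowest y (tie → lowest x): (-7, -8).
  2. Sort the remaining points by polar angle around p₀.
  3. Walk through sorted points, maintaining a stack; pop the top while the last three entries make a non-left turn (cross product ≤ 0).
  4. Final stack is the convex hull in CCW order: (-7, -8), (5, -6), (9, 1), (10, 4), (-9, 9).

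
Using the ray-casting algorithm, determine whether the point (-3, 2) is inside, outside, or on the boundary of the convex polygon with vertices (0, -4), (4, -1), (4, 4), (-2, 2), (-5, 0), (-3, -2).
The point (-3, 2) lies strictly outside the polygon

Cast a horizontal ray to the right from the query point and count how many polygon edges it crosses (each edge strictly once or zero times, handled with the usual half-open convention). 
Parity of crossings → even ⇒ outside.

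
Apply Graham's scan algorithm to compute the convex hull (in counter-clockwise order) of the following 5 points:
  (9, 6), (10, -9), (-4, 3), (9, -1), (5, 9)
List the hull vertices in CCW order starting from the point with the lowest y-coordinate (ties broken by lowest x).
Hull (CCW) = [(10, -9), (9, 6), (5, 9), (-4, 3)]

Graham scan procedure:
  1. Find the pivot p₀ = point with lowest y (tie → lowest x): (10, -9).
  2. Sort the remaining points by polar angle around p₀.
  3. Walk through sorted points, maintaining a stack; pop the top while the last three entries make a non-left turn (cross product ≤ 0).
  4. Final stack is the convex hull in CCW order: (10, -9), (9, 6), (5, 9), (-4, 3).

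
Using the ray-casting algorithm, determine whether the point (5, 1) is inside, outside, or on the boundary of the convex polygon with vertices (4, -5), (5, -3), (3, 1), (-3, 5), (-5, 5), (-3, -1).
The point (5, 1) lies strictly outside the polygon

Cast a horizontal ray to the right from the query point and count how many polygon edges it crosses (each edge strictly once or zero times, handled with the usual half-open convention). 
Parity of crossings → even ⇒ outside.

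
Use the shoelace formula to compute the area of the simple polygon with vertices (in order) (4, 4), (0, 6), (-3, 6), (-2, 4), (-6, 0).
Area = 21

Shoelace formula: Area = (1/2) |Σ_i (x_i · y_{i+1} − x_{i+1} · y_i)| (indices mod n). Compute each cross term:
  (4)(6) − (0)(4) = 24
  (0)(6) − (-3)(6) = 18
  (-3)(4) − (-2)(6) = 0
  (-2)(0) − (-6)(4) = 24
  (-6)(4) − (4)(0) = -24
Sum = 42, so (signed) Area = 42/2 = 21, |Area| = 21.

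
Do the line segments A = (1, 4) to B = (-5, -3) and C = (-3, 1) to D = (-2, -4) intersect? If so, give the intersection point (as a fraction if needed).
Yes; intersection at (-101/37, -13/37) (t = 23/37 on AB, s = 10/37 on CD)

Parametrize AB as A + t(B − A) = (1 + -6 t, 4 + -7 t) and CD as C + s(D − C) = (-3 + 1 s, 1 + -5 s). Solve the linear system for (t, s). Determinant = -37 ≠ 0, so a unique intersection of the containing lines exists. Solution: t = 23/37, s = 10/37 — both in [0, 1], so the segments cross. Intersection point: (-101/37, -13/37).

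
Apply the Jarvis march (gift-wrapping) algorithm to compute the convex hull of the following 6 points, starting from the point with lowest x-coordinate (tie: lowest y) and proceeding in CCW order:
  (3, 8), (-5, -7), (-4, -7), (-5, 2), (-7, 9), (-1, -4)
Hull (CCW) = [(-7, 9), (-5, -7), (-4, -7), (-1, -4), (3, 8)]

Jarvis march: at each step, from the current hull vertex p, select the next vertex q as the point such that every other point lies strictly to the left of (or on) the directed line p → q. (Equivalently: for every other point r, the cross product (q − p) × (r − p) ≥ 0.)
Starting point (lowest x, tie lowest y): (-7, 9). Wrap until returning to start. Resulting hull: (-7, 9), (-5, -7), (-4, -7), (-1, -4), (3, 8).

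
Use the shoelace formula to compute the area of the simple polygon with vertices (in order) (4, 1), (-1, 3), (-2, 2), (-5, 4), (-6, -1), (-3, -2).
Area = 31

Shoelace formula: Area = (1/2) |Σ_i (x_i · y_{i+1} − x_{i+1} · y_i)| (indices mod n). Compute each cross term:
  (4)(3) − (-1)(1) = 13
  (-1)(2) − (-2)(3) = 4
  (-2)(4) − (-5)(2) = 2
  (-5)(-1) − (-6)(4) = 29
  (-6)(-2) − (-3)(-1) = 9
  (-3)(1) − (4)(-2) = 5
Sum = 62, so (signed) Area = 62/2 = 31, |Area| = 31.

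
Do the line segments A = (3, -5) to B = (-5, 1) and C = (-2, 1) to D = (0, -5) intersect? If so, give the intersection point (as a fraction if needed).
Yes; intersection at (-1, -2) (t = 1/2 on AB, s = 1/2 on CD)

Parametrize AB as A + t(B − A) = (3 + -8 t, -5 + 6 t) and CD as C + s(D − C) = (-2 + 2 s, 1 + -6 s). Solve the linear system for (t, s). Determinant = -36 ≠ 0, so a unique intersection of the containing lines exists. Solution: t = 1/2, s = 1/2 — both in [0, 1], so the segments cross. Intersection point: (-1, -2).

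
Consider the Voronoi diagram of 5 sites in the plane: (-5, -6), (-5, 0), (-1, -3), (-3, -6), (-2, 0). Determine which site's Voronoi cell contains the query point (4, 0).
Nearest site = (-1, -3)

The Voronoi cell of site s contains exactly those query points closer to s than to any other site. Compute squared distances from q = (4, 0) to each site:
  (-1 − 4)² + (-3 − 0)² = 34
  (-2 − 4)² + (0 − 0)² = 36
  (-5 − 4)² + (0 − 0)² = 81
  (-3 − 4)² + (-6 − 0)² = 85
  (-5 − 4)² + (-6 − 0)² = 117
Minimum is attained by (-1, -3), so q lies in its Voronoi cell.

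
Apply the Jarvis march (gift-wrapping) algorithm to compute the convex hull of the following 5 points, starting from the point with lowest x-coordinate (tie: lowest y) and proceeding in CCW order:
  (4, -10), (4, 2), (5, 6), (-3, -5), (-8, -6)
Hull (CCW) = [(-8, -6), (4, -10), (5, 6)]

Jarvis march: at each step, from the current hull vertex p, select the next vertex q as the point such that every other point lies strictly to the left of (or on) the directed line p → q. (Equivalently: for every other point r, the cross product (q − p) × (r − p) ≥ 0.)
Starting point (lowest x, tie lowest y): (-8, -6). Wrap until returning to start. Resulting hull: (-8, -6), (4, -10), (5, 6).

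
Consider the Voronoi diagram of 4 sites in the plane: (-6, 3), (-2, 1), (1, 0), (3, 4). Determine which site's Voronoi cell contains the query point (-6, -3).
Nearest site = (-2, 1)

The Voronoi cell of site s contains exactly those query points closer to s than to any other site. Compute squared distances from q = (-6, -3) to each site:
  (-2 − -6)² + (1 − -3)² = 32
  (-6 − -6)² + (3 − -3)² = 36
  (1 − -6)² + (0 − -3)² = 58
  (3 − -6)² + (4 − -3)² = 130
Minimum is attained by (-2, 1), so q lies in its Voronoi cell.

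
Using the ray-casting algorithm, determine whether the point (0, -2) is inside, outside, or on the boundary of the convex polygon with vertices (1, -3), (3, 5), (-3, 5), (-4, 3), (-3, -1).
The point (0, -2) lies strictly inside the polygon

Cast a horizontal ray to the right from the query point and count how many polygon edges it crosses (each edge strictly once or zero times, handled with the usual half-open convention). 
Parity of crossings → odd ⇒ inside.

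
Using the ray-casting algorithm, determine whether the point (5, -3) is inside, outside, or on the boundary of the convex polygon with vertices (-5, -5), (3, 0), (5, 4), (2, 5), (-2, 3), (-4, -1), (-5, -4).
The point (5, -3) lies strictly outside the polygon

Cast a horizontal ray to the right from the query point and count how many polygon edges it crosses (each edge strictly once or zero times, handled with the usual half-open convention). 
Parity of crossings → even ⇒ outside.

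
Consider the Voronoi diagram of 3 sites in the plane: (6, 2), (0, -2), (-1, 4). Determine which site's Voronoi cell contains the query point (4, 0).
Nearest site = (6, 2)

The Voronoi cell of site s contains exactly those query points closer to s than to any other site. Compute squared distances from q = (4, 0) to each site:
  (6 − 4)² + (2 − 0)² = 8
  (0 − 4)² + (-2 − 0)² = 20
  (-1 − 4)² + (4 − 0)² = 41
Minimum is attained by (6, 2), so q lies in its Voronoi cell.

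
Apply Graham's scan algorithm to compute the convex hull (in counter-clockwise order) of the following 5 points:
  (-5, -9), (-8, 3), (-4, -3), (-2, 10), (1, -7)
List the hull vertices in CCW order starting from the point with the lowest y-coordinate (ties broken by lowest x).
Hull (CCW) = [(-5, -9), (1, -7), (-2, 10), (-8, 3)]

Graham scan procedure:
  1. Find the pivot p₀ = point with lowest y (tie → lowest x): (-5, -9).
  2. Sort the remaining points by polar angle around p₀.
  3. Walk through sorted points, maintaining a stack; pop the top while the last three entries make a non-left turn (cross product ≤ 0).
  4. Final stack is the convex hull in CCW order: (-5, -9), (1, -7), (-2, 10), (-8, 3).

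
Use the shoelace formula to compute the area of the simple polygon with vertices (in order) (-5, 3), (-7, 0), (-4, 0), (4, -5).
Area = 14

Shoelace formula: Area = (1/2) |Σ_i (x_i · y_{i+1} − x_{i+1} · y_i)| (indices mod n). Compute each cross term:
  (-5)(0) − (-7)(3) = 21
  (-7)(0) − (-4)(0) = 0
  (-4)(-5) − (4)(0) = 20
  (4)(3) − (-5)(-5) = -13
Sum = 28, so (signed) Area = 28/2 = 14, |Area| = 14.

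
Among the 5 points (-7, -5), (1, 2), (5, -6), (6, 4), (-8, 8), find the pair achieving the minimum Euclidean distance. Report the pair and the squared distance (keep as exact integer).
Pair = ((1, 2), (6, 4)); squared distance = 29

Compute all C(5, 2) = 10 pairwise squared distances (x_i − x_j)² + (y_i − y_j)². The minimum is 29, attained by the pair ((1, 2), (6, 4)).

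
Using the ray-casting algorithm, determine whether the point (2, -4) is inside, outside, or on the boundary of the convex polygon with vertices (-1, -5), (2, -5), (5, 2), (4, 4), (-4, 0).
The point (2, -4) lies strictly inside the polygon

Cast a horizontal ray to the right from the query point and count how many polygon edges it crosses (each edge strictly once or zero times, handled with the usual half-open convention). 
Parity of crossings → odd ⇒ inside.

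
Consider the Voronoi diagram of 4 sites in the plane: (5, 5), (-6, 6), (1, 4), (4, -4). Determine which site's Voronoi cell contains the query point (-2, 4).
Nearest site = (1, 4)

The Voronoi cell of site s contains exactly those query points closer to s than to any other site. Compute squared distances from q = (-2, 4) to each site:
  (1 − -2)² + (4 − 4)² = 9
  (-6 − -2)² + (6 − 4)² = 20
  (5 − -2)² + (5 − 4)² = 50
  (4 − -2)² + (-4 − 4)² = 100
Minimum is attained by (1, 4), so q lies in its Voronoi cell.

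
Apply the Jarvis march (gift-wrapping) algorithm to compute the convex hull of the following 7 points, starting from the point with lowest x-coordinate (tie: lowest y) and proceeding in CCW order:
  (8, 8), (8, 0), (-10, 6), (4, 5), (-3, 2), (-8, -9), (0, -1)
Hull (CCW) = [(-10, 6), (-8, -9), (8, 0), (8, 8)]

Jarvis march: at each step, from the current hull vertex p, select the next vertex q as the point such that every other point lies strictly to the left of (or on) the directed line p → q. (Equivalently: for every other point r, the cross product (q − p) × (r − p) ≥ 0.)
Starting point (lowest x, tie lowest y): (-10, 6). Wrap until returning to start. Resulting hull: (-10, 6), (-8, -9), (8, 0), (8, 8).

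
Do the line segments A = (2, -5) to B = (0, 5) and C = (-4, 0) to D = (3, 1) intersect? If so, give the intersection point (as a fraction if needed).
Yes; intersection at (31/36, 25/36) (t = 41/72 on AB, s = 25/36 on CD)

Parametrize AB as A + t(B − A) = (2 + -2 t, -5 + 10 t) and CD as C + s(D − C) = (-4 + 7 s, 0 + 1 s). Solve the linear system for (t, s). Determinant = 72 ≠ 0, so a unique intersection of the containing lines exists. Solution: t = 41/72, s = 25/36 — both in [0, 1], so the segments cross. Intersection point: (31/36, 25/36).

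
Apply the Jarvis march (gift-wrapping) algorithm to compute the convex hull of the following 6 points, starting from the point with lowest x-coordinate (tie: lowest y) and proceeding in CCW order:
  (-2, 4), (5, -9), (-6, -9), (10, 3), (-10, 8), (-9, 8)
Hull (CCW) = [(-10, 8), (-6, -9), (5, -9), (10, 3), (-9, 8)]

Jarvis march: at each step, from the current hull vertex p, select the next vertex q as the point such that every other point lies strictly to the left of (or on) the directed line p → q. (Equivalently: for every other point r, the cross product (q − p) × (r − p) ≥ 0.)
Starting point (lowest x, tie lowest y): (-10, 8). Wrap until returning to start. Resulting hull: (-10, 8), (-6, -9), (5, -9), (10, 3), (-9, 8).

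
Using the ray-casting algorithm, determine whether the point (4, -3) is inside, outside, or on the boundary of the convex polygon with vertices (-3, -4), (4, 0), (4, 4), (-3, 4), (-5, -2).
The point (4, -3) lies strictly outside the polygon

Cast a horizontal ray to the right from the query point and count how many polygon edges it crosses (each edge strictly once or zero times, handled with the usual half-open convention). 
Parity of crossings → even ⇒ outside.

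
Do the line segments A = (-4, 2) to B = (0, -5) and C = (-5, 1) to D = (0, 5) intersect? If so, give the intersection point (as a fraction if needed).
Yes; intersection at (-200/51, 95/51) (t = 1/51 on AB, s = 11/51 on CD)

Parametrize AB as A + t(B − A) = (-4 + 4 t, 2 + -7 t) and CD as C + s(D − C) = (-5 + 5 s, 1 + 4 s). Solve the linear system for (t, s). Determinant = -51 ≠ 0, so a unique intersection of the containing lines exists. Solution: t = 1/51, s = 11/51 — both in [0, 1], so the segments cross. Intersection point: (-200/51, 95/51).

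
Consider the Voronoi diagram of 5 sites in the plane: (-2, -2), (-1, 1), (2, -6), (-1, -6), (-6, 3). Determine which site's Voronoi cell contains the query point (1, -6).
Nearest site = (2, -6)

The Voronoi cell of site s contains exactly those query points closer to s than to any other site. Compute squared distances from q = (1, -6) to each site:
  (2 − 1)² + (-6 − -6)² = 1
  (-1 − 1)² + (-6 − -6)² = 4
  (-2 − 1)² + (-2 − -6)² = 25
  (-1 − 1)² + (1 − -6)² = 53
  (-6 − 1)² + (3 − -6)² = 130
Minimum is attained by (2, -6), so q lies in its Voronoi cell.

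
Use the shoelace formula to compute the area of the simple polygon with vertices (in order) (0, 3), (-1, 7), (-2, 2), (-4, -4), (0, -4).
Area = 47/2

Shoelace formula: Area = (1/2) |Σ_i (x_i · y_{i+1} − x_{i+1} · y_i)| (indices mod n). Compute each cross term:
  (0)(7) − (-1)(3) = 3
  (-1)(2) − (-2)(7) = 12
  (-2)(-4) − (-4)(2) = 16
  (-4)(-4) − (0)(-4) = 16
  (0)(3) − (0)(-4) = 0
Sum = 47, so (signed) Area = 47/2 = 47/2, |Area| = 47/2.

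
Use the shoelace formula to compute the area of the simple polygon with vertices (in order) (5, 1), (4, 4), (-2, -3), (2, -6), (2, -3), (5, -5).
Area = 71/2

Shoelace formula: Area = (1/2) |Σ_i (x_i · y_{i+1} − x_{i+1} · y_i)| (indices mod n). Compute each cross term:
  (5)(4) − (4)(1) = 16
  (4)(-3) − (-2)(4) = -4
  (-2)(-6) − (2)(-3) = 18
  (2)(-3) − (2)(-6) = 6
  (2)(-5) − (5)(-3) = 5
  (5)(1) − (5)(-5) = 30
Sum = 71, so (signed) Area = 71/2 = 71/2, |Area| = 71/2.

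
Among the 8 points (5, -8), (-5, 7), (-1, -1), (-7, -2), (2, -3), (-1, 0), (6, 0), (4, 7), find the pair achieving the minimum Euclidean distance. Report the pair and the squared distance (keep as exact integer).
Pair = ((-1, -1), (-1, 0)); squared distance = 1

Compute all C(8, 2) = 28 pairwise squared distances (x_i − x_j)² + (y_i − y_j)². The minimum is 1, attained by the pair ((-1, -1), (-1, 0)).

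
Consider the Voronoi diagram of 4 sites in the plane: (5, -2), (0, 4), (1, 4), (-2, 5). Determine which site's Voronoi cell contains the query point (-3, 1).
Nearest site = (-2, 5)

The Voronoi cell of site s contains exactly those query points closer to s than to any other site. Compute squared distances from q = (-3, 1) to each site:
  (-2 − -3)² + (5 − 1)² = 17
  (0 − -3)² + (4 − 1)² = 18
  (1 − -3)² + (4 − 1)² = 25
  (5 − -3)² + (-2 − 1)² = 73
Minimum is attained by (-2, 5), so q lies in its Voronoi cell.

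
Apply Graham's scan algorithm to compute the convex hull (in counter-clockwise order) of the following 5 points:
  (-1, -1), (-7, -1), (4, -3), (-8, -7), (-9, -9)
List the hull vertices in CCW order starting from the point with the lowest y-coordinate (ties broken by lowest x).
Hull (CCW) = [(-9, -9), (4, -3), (-1, -1), (-7, -1)]

Graham scan procedure:
  1. Find the pivot p₀ = point with lowest y (tie → lowest x): (-9, -9).
  2. Sort the remaining points by polar angle around p₀.
  3. Walk through sorted points, maintaining a stack; pop the top while the last three entries make a non-left turn (cross product ≤ 0).
  4. Final stack is the convex hull in CCW order: (-9, -9), (4, -3), (-1, -1), (-7, -1).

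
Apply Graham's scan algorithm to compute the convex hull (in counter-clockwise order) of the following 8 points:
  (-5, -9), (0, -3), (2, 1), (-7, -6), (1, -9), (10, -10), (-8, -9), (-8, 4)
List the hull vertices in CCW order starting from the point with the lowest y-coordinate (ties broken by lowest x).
Hull (CCW) = [(10, -10), (2, 1), (-8, 4), (-8, -9)]

Graham scan procedure:
  1. Find the pivot p₀ = point with lowest y (tie → lowest x): (10, -10).
  2. Sort the remaining points by polar angle around p₀.
  3. Walk through sorted points, maintaining a stack; pop the top while the last three entries make a non-left turn (cross product ≤ 0).
  4. Final stack is the convex hull in CCW order: (10, -10), (2, 1), (-8, 4), (-8, -9).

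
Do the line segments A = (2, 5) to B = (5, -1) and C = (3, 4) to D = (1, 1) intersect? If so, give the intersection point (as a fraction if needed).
Yes; intersection at (19/7, 25/7) (t = 5/21 on AB, s = 1/7 on CD)

Parametrize AB as A + t(B − A) = (2 + 3 t, 5 + -6 t) and CD as C + s(D − C) = (3 + -2 s, 4 + -3 s). Solve the linear system for (t, s). Determinant = 21 ≠ 0, so a unique intersection of the containing lines exists. Solution: t = 5/21, s = 1/7 — both in [0, 1], so the segments cross. Intersection point: (19/7, 25/7).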